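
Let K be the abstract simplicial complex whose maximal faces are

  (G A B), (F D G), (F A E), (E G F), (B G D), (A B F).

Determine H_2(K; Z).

H_2 = 0.

Order the vertices as A < B < D < E < F < G. Listing each simplex with vertices in this order, K has dimension 2 with simplices:

  0-simplices (6): A, B, D, E, F, G
  1-simplices (12): AB, AE, AF, AG, BD, BF, BG, DF, DG, EF, EG, FG
  2-simplices (6): ABF, ABG, AEF, BDG, DFG, EFG

Hence C_0 ≅ Z^6, C_1 ≅ Z^12, C_2 ≅ Z^6.

The boundary map ∂_1: C_1 → C_0 maps an edge to its endpoints' difference, ∂[p,q] = q − p. For instance
  ∂AF = F − A.
The 6×12 boundary matrix has rank 5 and Smith normal form diag(1,1,1,1,1).

∂_2: C_2 → C_1 sends each 2-simplex [p,q,r] to [q,r] − [p,r] + [p,q]. For instance
  ∂ABG = BG − AG + AB,
  ∂EFG = FG − EG + EF.
As a 12×6 matrix over Z this has rank 6, with invariant factors (1,1,1,1,1,1).

Now H_k = ker ∂_k / im ∂_{k+1}, so:

  H_2: rank ker ∂_2 − rank ∂_3 = (6 − 6) − 0 = 0, and there is no ∂_3, so H_2 ≅ 0.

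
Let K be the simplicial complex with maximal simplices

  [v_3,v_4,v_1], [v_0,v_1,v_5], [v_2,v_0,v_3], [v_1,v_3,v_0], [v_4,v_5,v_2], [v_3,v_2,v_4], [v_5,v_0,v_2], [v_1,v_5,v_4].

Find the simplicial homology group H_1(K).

We work with the vertex ordering v_0 < v_1 < v_2 < v_3 < v_4 < v_5. The simplices of K, each written with vertices in increasing order, are:

  0-simplices (6): [v_0], [v_1], [v_2], [v_3], [v_4], [v_5]
  1-simplices (12): [v_0,v_1], [v_0,v_2], [v_0,v_3], [v_0,v_5], [v_1,v_3], [v_1,v_4], [v_1,v_5], [v_2,v_3], [v_2,v_4], [v_2,v_5], [v_3,v_4], [v_4,v_5]
  2-simplices (8): [v_0,v_1,v_3], [v_0,v_1,v_5], [v_0,v_2,v_3], [v_0,v_2,v_5], [v_1,v_3,v_4], [v_1,v_4,v_5], [v_2,v_3,v_4], [v_2,v_4,v_5]

so the chain groups are C_0 ≅ Z^6, C_1 ≅ Z^12, C_2 ≅ Z^8.

Boundary ∂_1: C_1 → C_0 sends each edge [p,q] (with p < q) to q − p.
The resulting 6×12 matrix has rank 5, and its Smith normal form has invariant factors (1,1,1,1,1).

The boundary map ∂_2: C_2 → C_1 maps a triangle to the signed sum of its edges. For instance
  ∂[v_0,v_1,v_3] = [v_1,v_3] − [v_0,v_3] + [v_0,v_1],
  ∂[v_1,v_4,v_5] = [v_4,v_5] − [v_1,v_5] + [v_1,v_4].
This gives a 12×8 integer matrix of rank 7; reducing to Smith normal form yields diagonal entries (1,1,1,1,1,1,1).

Now H_k = ker ∂_k / im ∂_{k+1}, so:

  H_1: rank ker ∂_1 − rank ∂_2 = (12 − 5) − 7 = 0, and the invariant factors of ∂_2 are all 1, so H_1 ≅ 0.

H_1 ≅ 0.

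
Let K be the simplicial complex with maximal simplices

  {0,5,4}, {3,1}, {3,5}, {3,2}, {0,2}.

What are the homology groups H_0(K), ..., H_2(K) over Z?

Order the vertices as 0 < 1 < 2 < 3 < 4 < 5. Listing each simplex with vertices in this order, K has dimension 2 with simplices:

  0-simplices (6): [0], [1], [2], [3], [4], [5]
  1-simplices (7): [0,2], [0,4], [0,5], [1,3], [2,3], [3,5], [4,5]
  2-simplices (1): [0,4,5]

giving chain groups C_0 ≅ Z^6, C_1 ≅ Z^7, C_2 ≅ Z^1.

∂_1: C_1 → C_0 is given by ∂[p,q] = [q] − [p]. For instance
  ∂[3,5] = [5] − [3].
The resulting 6×7 matrix has rank 5, and its Smith normal form has invariant factors (1,1,1,1,1).

The boundary map ∂_2: C_2 → C_1 sends each 2-simplex [p,q,r] to [q,r] − [p,r] + [p,q]. For instance
  ∂[0,4,5] = [4,5] − [0,5] + [0,4].
The resulting 7×1 matrix has rank 1, and its Smith normal form has invariant factors (1).

Now H_k = ker ∂_k / im ∂_{k+1}, so:

  H_0: rank C_0 − rank ∂_1 = 6 − 5 = 1, and the invariant factors of ∂_1 are all 1, so H_0 ≅ Z.
  H_1: rank ker ∂_1 − rank ∂_2 = (7 − 5) − 1 = 1, and the invariant factors of ∂_2 are all 1, so H_1 ≅ Z.
  H_2: rank ker ∂_2 − rank ∂_3 = (1 − 1) − 0 = 0, and there is no ∂_3, so H_2 ≅ 0.

H_0 = Z,  H_1 = Z,  H_2 = 0.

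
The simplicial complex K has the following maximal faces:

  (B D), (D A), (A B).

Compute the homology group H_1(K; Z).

H_1 ≅ Z.

K has 3 vertices, 3 edges.
rank ∂_1 = 2, rank ∂_2 = 0 ⇒ b_1 = 3 − 2 − 0 = 1. So H_1 = Z.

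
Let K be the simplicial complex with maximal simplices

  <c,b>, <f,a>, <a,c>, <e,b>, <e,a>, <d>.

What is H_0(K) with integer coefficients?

H_0 ≅ Z^2.

Order the vertices as a < b < c < d < e < f. Listing each simplex with vertices in this order, K has dimension 1 with simplices:

  0-simplices (6): a, b, c, d, e, f
  1-simplices (5): ac, ae, af, bc, be

so the chain groups are C_0 ≅ Z^6, C_1 ≅ Z^5.

The boundary map ∂_1: C_1 → C_0 sends each edge [p,q] (with p < q) to q − p.
As a 6×5 matrix over Z this has rank 4, with invariant factors (1,1,1,1).

Computing H_k = (kernel of ∂_k) / (image of ∂_{k+1}):

  H_0: rank C_0 − rank ∂_1 = 6 − 4 = 2, and the invariant factors of ∂_1 are all 1, so H_0 = Z^2.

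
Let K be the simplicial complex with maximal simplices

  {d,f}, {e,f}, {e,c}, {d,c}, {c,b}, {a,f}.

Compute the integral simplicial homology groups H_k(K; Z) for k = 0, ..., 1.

H_0 ≅ Z,  H_1 ≅ Z.

Fix the vertex order a < b < c < d < e < f and write every simplex with vertices in increasing order. Then dim K = 1 and the simplices of K are:

  0-simplices (6): a, b, c, d, e, f
  1-simplices (6): af, bc, cd, ce, df, ef

Hence C_0 ≅ Z^6, C_1 ≅ Z^6.

Boundary ∂_1: C_1 → C_0 maps an edge to its endpoints' difference, ∂[p,q] = q − p.
The resulting 6×6 matrix has rank 5, and its Smith normal form has invariant factors (1,1,1,1,1).

From H_k ≅ ker(∂_k) / im(∂_{k+1}) we obtain:

  H_0: rank C_0 − rank ∂_1 = 6 − 5 = 1, and the invariant factors of ∂_1 are all 1, so H_0 ≅ Z.
  H_1: rank ker ∂_1 − rank ∂_2 = (6 − 5) − 0 = 1, and there is no ∂_2, so H_1 ≅ Z.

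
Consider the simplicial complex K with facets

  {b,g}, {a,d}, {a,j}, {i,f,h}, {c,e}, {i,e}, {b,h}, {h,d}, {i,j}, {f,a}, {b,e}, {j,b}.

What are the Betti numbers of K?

b_0 = 1, b_1 = 4, b_2 = 0.

Order the vertices as a < b < c < d < e < f < g < h < i < j. Listing each simplex with vertices in this order, K has dimension 2 with simplices:

  0-simplices (10): a, b, c, d, e, f, g, h, i, j
  1-simplices (14): ad, af, aj, be, bg, bh, bj, ce, dh, ei, fh, fi, hi, ij
  2-simplices (1): fhi

Hence C_0 ≅ Z^10, C_1 ≅ Z^14, C_2 ≅ Z^1.

Boundary ∂_1: C_1 → C_0 maps an edge to its endpoints' difference, ∂[p,q] = q − p. For instance
  ∂ad = d − a.
As a 10×14 matrix over Z this has rank 9, with invariant factors (1,1,1,1,1,1,1,1,1).

∂_2: C_2 → C_1 acts by ∂[p,q,r] = [q,r] − [p,r] + [p,q]. For instance
  ∂fhi = hi − fi + fh.
This gives a 14×1 integer matrix of rank 1; reducing to Smith normal form yields diagonal entries (1).

Reading off H_k = ker ∂_k / im ∂_{k+1}:

  H_0: rank C_0 − rank ∂_1 = 10 − 9 = 1, and the invariant factors of ∂_1 are all 1, so H_0 = Z.
  H_1: rank ker ∂_1 − rank ∂_2 = (14 − 9) − 1 = 4, and the invariant factors of ∂_2 are all 1, so H_1 = Z^4.
  H_2: rank ker ∂_2 − rank ∂_3 = (1 − 1) − 0 = 0, and there is no ∂_3, so H_2 = 0.

As a check, the Euler characteristic is 10 − 14 + 1 = -3, which agrees with 1 − 4 + 0 = -3.

Hence the Betti numbers are b_0 = 1, b_1 = 4, b_2 = 0.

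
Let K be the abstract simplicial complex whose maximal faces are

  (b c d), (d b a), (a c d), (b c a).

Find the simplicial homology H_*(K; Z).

Order the vertices as a < b < c < d. Listing each simplex with vertices in this order, K has dimension 2 with simplices:

  0-simplices (4): a, b, c, d
  1-simplices (6): ab, ac, ad, bc, bd, cd
  2-simplices (4): abc, abd, acd, bcd

so the chain groups are C_0 ≅ Z^4, C_1 ≅ Z^6, C_2 ≅ Z^4.

∂_1: C_1 → C_0 sends each edge [p,q] (with p < q) to q − p.
The resulting 4×6 matrix has rank 3, and its Smith normal form has invariant factors (1,1,1).

Boundary ∂_2: C_2 → C_1 sends each 2-simplex [p,q,r] to [q,r] − [p,r] + [p,q]. For instance
  ∂acd = cd − ad + ac,
  ∂abc = bc − ac + ab.
The 6×4 boundary matrix has rank 3 and Smith normal form diag(1,1,1).

Computing H_k = (kernel of ∂_k) / (image of ∂_{k+1}):

  H_0: rank C_0 − rank ∂_1 = 4 − 3 = 1, and the invariant factors of ∂_1 are all 1, so H_0 ≅ Z.
  H_1: rank ker ∂_1 − rank ∂_2 = (6 − 3) − 3 = 0, and the invariant factors of ∂_2 are all 1, so H_1 ≅ 0.
  H_2: rank ker ∂_2 − rank ∂_3 = (4 − 3) − 0 = 1, and there is no ∂_3, so H_2 ≅ Z.

(K is a triangulation of the 2-sphere S^2.)

H_0 ≅ Z,  H_1 = 0,  H_2 ≅ Z.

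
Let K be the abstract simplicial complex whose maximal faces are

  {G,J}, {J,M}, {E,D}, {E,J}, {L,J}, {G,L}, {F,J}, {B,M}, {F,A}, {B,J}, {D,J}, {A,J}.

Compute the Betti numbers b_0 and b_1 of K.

b_0 = 1, b_1 = 4.

We work with the vertex ordering A < B < D < E < F < G < J < L < M. The simplices of K, each written with vertices in increasing order, are:

  0-simplices (9): A, B, D, E, F, G, J, L, M
  1-simplices (12): AF, AJ, BJ, BM, DE, DJ, EJ, FJ, GJ, GL, JL, JM

so the chain groups are C_0 ≅ Z^9, C_1 ≅ Z^12.

∂_1: C_1 → C_0 is given by ∂[p,q] = [q] − [p]. For instance
  ∂DJ = J − D.
The 9×12 boundary matrix has rank 8 and Smith normal form diag(1,1,1,1,1,1,1,1).

Now H_k = ker ∂_k / im ∂_{k+1}, so:

  H_0: rank C_0 − rank ∂_1 = 9 − 8 = 1, and the invariant factors of ∂_1 are all 1, so H_0 = Z.
  H_1: rank ker ∂_1 − rank ∂_2 = (12 − 8) − 0 = 4, and there is no ∂_2, so H_1 = Z^4.

As a check, the Euler characteristic is 9 − 12 = -3, which agrees with 1 − 4 = -3.

Hence the Betti numbers are b_0 = 1, b_1 = 4.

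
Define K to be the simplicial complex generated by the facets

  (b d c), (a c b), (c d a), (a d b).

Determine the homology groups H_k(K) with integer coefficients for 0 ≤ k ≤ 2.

H_0 = Z,  H_1 = 0,  H_2 = Z.

Take the total order a < b < c < d on the vertex set. Then K (dimension 2) consists of the simplices:

  0-simplices (4): a, b, c, d
  1-simplices (6): ab, ac, ad, bc, bd, cd
  2-simplices (4): abc, abd, acd, bcd

Hence C_0 ≅ Z^4, C_1 ≅ Z^6, C_2 ≅ Z^4.

∂_1: C_1 → C_0 is given by ∂[p,q] = [q] − [p]. For instance
  ∂ac = c − a.
As a 4×6 matrix over Z this has rank 3, with invariant factors (1,1,1).

Boundary ∂_2: C_2 → C_1 acts by ∂[p,q,r] = [q,r] − [p,r] + [p,q]. For instance
  ∂bcd = cd − bd + bc,
  ∂abd = bd − ad + ab.
This gives a 6×4 integer matrix of rank 3; reducing to Smith normal form yields diagonal entries (1,1,1).

Reading off H_k = ker ∂_k / im ∂_{k+1}:

  H_0: rank C_0 − rank ∂_1 = 4 − 3 = 1, and the invariant factors of ∂_1 are all 1, so H_0 = Z.
  H_1: rank ker ∂_1 − rank ∂_2 = (6 − 3) − 3 = 0, and the invariant factors of ∂_2 are all 1, so H_1 = 0.
  H_2: rank ker ∂_2 − rank ∂_3 = (4 − 3) − 0 = 1, and there is no ∂_3, so H_2 = Z.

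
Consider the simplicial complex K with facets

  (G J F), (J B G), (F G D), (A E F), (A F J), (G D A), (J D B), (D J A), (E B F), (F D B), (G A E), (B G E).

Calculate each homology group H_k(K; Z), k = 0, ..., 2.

H_0 ≅ Z,  H_1 ≅ Z/2,  H_2 = 0.

K has 7 vertices, 18 edges, 12 triangles.
rank ∂_0 = 0, rank ∂_1 = 6 ⇒ b_0 = 7 − 0 − 6 = 1; all invariant factors of ∂_1 are 1 so no torsion. So H_0 ≅ Z.
rank ∂_1 = 6, rank ∂_2 = 12 ⇒ b_1 = 18 − 6 − 12 = 0; ∂_2 has invariant factor(s) [2] giving torsion. So H_1 ≅ Z/2.
rank ∂_2 = 12, rank ∂_3 = 0 ⇒ b_2 = 12 − 12 − 0 = 0. So H_2 ≅ 0.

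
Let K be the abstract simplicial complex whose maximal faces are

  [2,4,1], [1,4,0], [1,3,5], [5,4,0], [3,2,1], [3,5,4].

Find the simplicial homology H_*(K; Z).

Take the total order 0 < 1 < 2 < 3 < 4 < 5 on the vertex set. Then K (dimension 2) consists of the simplices:

  0-simplices (6): [0], [1], [2], [3], [4], [5]
  1-simplices (12): [0,1], [0,4], [0,5], [1,2], [1,3], [1,4], [1,5], [2,3], [2,4], [3,4], [3,5], [4,5]
  2-simplices (6): [0,1,4], [0,4,5], [1,2,3], [1,2,4], [1,3,5], [3,4,5]

Hence C_0 ≅ Z^6, C_1 ≅ Z^12, C_2 ≅ Z^6.

∂_1: C_1 → C_0 is given by ∂[p,q] = [q] − [p]. For instance
  ∂[1,2] = [2] − [1].
The resulting 6×12 matrix has rank 5, and its Smith normal form has invariant factors (1,1,1,1,1).

The boundary map ∂_2: C_2 → C_1 acts by ∂[p,q,r] = [q,r] − [p,r] + [p,q]. For instance
  ∂[0,1,4] = [1,4] − [0,4] + [0,1],
  ∂[1,3,5] = [3,5] − [1,5] + [1,3].
The 12×6 boundary matrix has rank 6 and Smith normal form diag(1,1,1,1,1,1).

From H_k ≅ ker(∂_k) / im(∂_{k+1}) we obtain:

  H_0: rank C_0 − rank ∂_1 = 6 − 5 = 1, and the invariant factors of ∂_1 are all 1, so H_0 = Z.
  H_1: rank ker ∂_1 − rank ∂_2 = (12 − 5) − 6 = 1, and the invariant factors of ∂_2 are all 1, so H_1 = Z.
  H_2: rank ker ∂_2 − rank ∂_3 = (6 − 6) − 0 = 0, and there is no ∂_3, so H_2 = 0.

(K is a triangulation of the cylinder S^1 x I.)

H_0 ≅ Z,  H_1 ≅ Z,  H_2 = 0.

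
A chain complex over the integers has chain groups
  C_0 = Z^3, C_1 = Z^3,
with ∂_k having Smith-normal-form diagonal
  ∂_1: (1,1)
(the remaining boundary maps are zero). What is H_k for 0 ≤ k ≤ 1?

H_0 = Z,  H_1 = Z.

H_0: b_0 = 3 − 0 − 2 = 1; torsion from ∂_1 factors > 1: none. So H_0 = Z.
H_1: b_1 = 3 − 2 − 0 = 1; torsion from ∂_2 factors > 1: none. So H_1 = Z.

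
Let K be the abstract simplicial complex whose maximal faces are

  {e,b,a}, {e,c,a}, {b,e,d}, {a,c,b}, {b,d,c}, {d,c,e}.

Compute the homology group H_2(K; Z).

H_2 = Z.

Take the total order a < b < c < d < e on the vertex set. Then K (dimension 2) consists of the simplices:

  0-simplices (5): a, b, c, d, e
  1-simplices (9): ab, ac, ae, bc, bd, be, cd, ce, de
  2-simplices (6): abc, abe, ace, bcd, bde, cde

Hence C_0 ≅ Z^5, C_1 ≅ Z^9, C_2 ≅ Z^6.

∂_1: C_1 → C_0 sends each edge [p,q] (with p < q) to q − p. For instance
  ∂bd = d − b.
The 5×9 boundary matrix has rank 4 and Smith normal form diag(1,1,1,1).

∂_2: C_2 → C_1 maps a triangle to the signed sum of its edges. For instance
  ∂abe = be − ae + ab,
  ∂ace = ce − ae + ac.
The 9×6 boundary matrix has rank 5 and Smith normal form diag(1,1,1,1,1).

Computing H_k = (kernel of ∂_k) / (image of ∂_{k+1}):

  H_2: rank ker ∂_2 − rank ∂_3 = (6 − 5) − 0 = 1, and there is no ∂_3, so H_2 = Z.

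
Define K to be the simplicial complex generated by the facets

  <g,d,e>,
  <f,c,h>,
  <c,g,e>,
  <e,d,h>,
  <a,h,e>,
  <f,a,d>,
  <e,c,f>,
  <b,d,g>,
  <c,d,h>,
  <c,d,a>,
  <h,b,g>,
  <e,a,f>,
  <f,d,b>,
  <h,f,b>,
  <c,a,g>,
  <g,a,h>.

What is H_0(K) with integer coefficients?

H_0 ≅ Z.

We work with the vertex ordering a < b < c < d < e < f < g < h. The simplices of K, each written with vertices in increasing order, are:

  0-simplices (8): a, b, c, d, e, f, g, h
  1-simplices (24): ac, ad, ae, af, ag, ah, bd, bf, bg, bh, cd, ce, cf, cg, ch, de, df, dg, dh, ef, eg, eh, fh, gh
  2-simplices (16): acd, acg, adf, aef, aeh, agh, bdf, bdg, bfh, bgh, cdh, cef, ceg, cfh, deg, deh

so the chain groups are C_0 ≅ Z^8, C_1 ≅ Z^24, C_2 ≅ Z^16.

The boundary map ∂_1: C_1 → C_0 maps an edge to its endpoints' difference, ∂[p,q] = q − p. For instance
  ∂dg = g − d.
The resulting 8×24 matrix has rank 7, and its Smith normal form has invariant factors (1,1,1,1,1,1,1).

The boundary map ∂_2: C_2 → C_1 sends each 2-simplex [p,q,r] to [q,r] − [p,r] + [p,q]. For instance
  ∂cdh = dh − ch + cd,
  ∂bdf = df − bf + bd.
This gives a 24×16 integer matrix of rank 15; reducing to Smith normal form yields diagonal entries (1,1,1,1,1,1,1,1,1,1,1,1,1,1,1).

Computing H_k = (kernel of ∂_k) / (image of ∂_{k+1}):

  H_0: rank C_0 − rank ∂_1 = 8 − 7 = 1, and the invariant factors of ∂_1 are all 1, so H_0 = Z.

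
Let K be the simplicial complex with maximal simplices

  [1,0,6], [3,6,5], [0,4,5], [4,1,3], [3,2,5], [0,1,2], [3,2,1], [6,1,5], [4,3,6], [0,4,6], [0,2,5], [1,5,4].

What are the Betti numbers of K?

b_0 = 1, b_1 = 0, b_2 = 0.

Take the total order 0 < 1 < 2 < 3 < 4 < 5 < 6 on the vertex set. Then K (dimension 2) consists of the simplices:

  0-simplices (7): [0], [1], [2], [3], [4], [5], [6]
  1-simplices (18): [0,1], [0,2], [0,4], [0,5], [0,6], [1,2], [1,3], [1,4], [1,5], [1,6], [2,3], [2,5], [3,4], [3,5], [3,6], [4,5], [4,6], [5,6]
  2-simplices (12): [0,1,2], [0,1,6], [0,2,5], [0,4,5], [0,4,6], [1,2,3], [1,3,4], [1,4,5], [1,5,6], [2,3,5], [3,4,6], [3,5,6]

Hence C_0 ≅ Z^7, C_1 ≅ Z^18, C_2 ≅ Z^12.

∂_1: C_1 → C_0 sends each edge [p,q] (with p < q) to q − p. For instance
  ∂[1,2] = [2] − [1].
This gives a 7×18 integer matrix of rank 6; reducing to Smith normal form yields diagonal entries (1,1,1,1,1,1).

∂_2: C_2 → C_1 maps a triangle to the signed sum of its edges. For instance
  ∂[3,5,6] = [5,6] − [3,6] + [3,5],
  ∂[0,2,5] = [2,5] − [0,5] + [0,2].
This gives a 18×12 integer matrix of rank 12; reducing to Smith normal form yields diagonal entries (1,1,1,1,1,1,1,1,1,1,1,2).

From H_k ≅ ker(∂_k) / im(∂_{k+1}) we obtain:

  H_0: rank C_0 − rank ∂_1 = 7 − 6 = 1, and the invariant factors of ∂_1 are all 1, so H_0 ≅ Z.
  H_1: rank ker ∂_1 − rank ∂_2 = (18 − 6) − 12 = 0, and ∂_2 has invariant factor 2 > 1, so H_1 ≅ Z/2.
  H_2: rank ker ∂_2 − rank ∂_3 = (12 − 12) − 0 = 0, and there is no ∂_3, so H_2 ≅ 0.

Hence the Betti numbers are b_0 = 1, b_1 = 0, b_2 = 0.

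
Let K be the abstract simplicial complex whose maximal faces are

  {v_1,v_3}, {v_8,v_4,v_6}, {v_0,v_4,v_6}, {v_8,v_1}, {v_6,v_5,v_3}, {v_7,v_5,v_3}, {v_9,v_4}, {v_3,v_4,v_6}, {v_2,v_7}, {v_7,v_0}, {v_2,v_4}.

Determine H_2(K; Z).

We work with the vertex ordering v_0 < v_1 < v_2 < v_3 < v_4 < v_5 < v_6 < v_7 < v_8 < v_9. The simplices of K, each written with vertices in increasing order, are:

  0-simplices (10): [v_0], [v_1], [v_2], [v_3], [v_4], [v_5], [v_6], [v_7], [v_8], [v_9]
  1-simplices (17): (17 of them)
  2-simplices (5): [v_0,v_4,v_6], [v_3,v_4,v_6], [v_3,v_5,v_6], [v_3,v_5,v_7], [v_4,v_6,v_8]

so the chain groups are C_0 ≅ Z^10, C_1 ≅ Z^17, C_2 ≅ Z^5.

∂_1: C_1 → C_0 maps an edge to its endpoints' difference, ∂[p,q] = q − p. For instance
  ∂[v_4,v_6] = [v_6] − [v_4].
The resulting 10×17 matrix has rank 9, and its Smith normal form has invariant factors (1,1,1,1,1,1,1,1,1).

Boundary ∂_2: C_2 → C_1 maps a triangle to the signed sum of its edges. For instance
  ∂[v_3,v_5,v_6] = [v_5,v_6] − [v_3,v_6] + [v_3,v_5],
  ∂[v_3,v_5,v_7] = [v_5,v_7] − [v_3,v_7] + [v_3,v_5].
As a 17×5 matrix over Z this has rank 5, with invariant factors (1,1,1,1,1).

Computing H_k = (kernel of ∂_k) / (image of ∂_{k+1}):

  H_2: rank ker ∂_2 − rank ∂_3 = (5 − 5) − 0 = 0, and there is no ∂_3, so H_2 ≅ 0.

H_2 = 0.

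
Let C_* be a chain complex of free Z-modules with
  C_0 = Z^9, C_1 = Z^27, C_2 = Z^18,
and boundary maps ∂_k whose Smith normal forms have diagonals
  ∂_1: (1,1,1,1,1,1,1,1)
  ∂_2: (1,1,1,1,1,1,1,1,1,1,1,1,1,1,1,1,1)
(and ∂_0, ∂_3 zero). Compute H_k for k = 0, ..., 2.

H_0 = Z,  H_1 = Z^2,  H_2 = Z.

H_0: b_0 = 9 − 0 − 8 = 1; torsion from ∂_1 factors > 1: none. So H_0 = Z.
H_1: b_1 = 27 − 8 − 17 = 2; torsion from ∂_2 factors > 1: none. So H_1 = Z^2.
H_2: b_2 = 18 − 17 − 0 = 1; torsion from ∂_3 factors > 1: none. So H_2 = Z.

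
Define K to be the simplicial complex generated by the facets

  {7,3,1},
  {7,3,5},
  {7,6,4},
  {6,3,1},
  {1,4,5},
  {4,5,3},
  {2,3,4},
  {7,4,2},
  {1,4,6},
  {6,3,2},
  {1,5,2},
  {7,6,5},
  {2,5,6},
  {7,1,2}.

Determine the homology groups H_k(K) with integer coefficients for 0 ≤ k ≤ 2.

Fix the vertex order 1 < 2 < 3 < 4 < 5 < 6 < 7 and write every simplex with vertices in increasing order. Then dim K = 2 and the simplices of K are:

  0-simplices (7): [1], [2], [3], [4], [5], [6], [7]
  1-simplices (21): [1,2], [1,3], [1,4], [1,5], [1,6], [1,7], [2,3], [2,4], [2,5], [2,6], [2,7], [3,4], [3,5], [3,6], [3,7], [4,5], [4,6], [4,7], [5,6], [5,7], [6,7]
  2-simplices (14): [1,2,5], [1,2,7], [1,3,6], [1,3,7], [1,4,5], [1,4,6], [2,3,4], [2,3,6], [2,4,7], [2,5,6], [3,4,5], [3,5,7], [4,6,7], [5,6,7]

Hence C_0 ≅ Z^7, C_1 ≅ Z^21, C_2 ≅ Z^14.

Boundary ∂_1: C_1 → C_0 maps an edge to its endpoints' difference, ∂[p,q] = q − p. For instance
  ∂[3,4] = [4] − [3].
The 7×21 boundary matrix has rank 6 and Smith normal form diag(1,1,1,1,1,1).

Boundary ∂_2: C_2 → C_1 maps a triangle to the signed sum of its edges. For instance
  ∂[1,4,5] = [4,5] − [1,5] + [1,4],
  ∂[2,3,6] = [3,6] − [2,6] + [2,3].
The resulting 21×14 matrix has rank 13, and its Smith normal form has invariant factors (1,1,1,1,1,1,1,1,1,1,1,1,1).

Computing H_k = (kernel of ∂_k) / (image of ∂_{k+1}):

  H_0: rank C_0 − rank ∂_1 = 7 − 6 = 1, and the invariant factors of ∂_1 are all 1, so H_0 ≅ Z.
  H_1: rank ker ∂_1 − rank ∂_2 = (21 − 6) − 13 = 2, and the invariant factors of ∂_2 are all 1, so H_1 ≅ Z^2.
  H_2: rank ker ∂_2 − rank ∂_3 = (14 − 13) − 0 = 1, and there is no ∂_3, so H_2 ≅ Z.

H_0 = Z,  H_1 = Z^2,  H_2 = Z.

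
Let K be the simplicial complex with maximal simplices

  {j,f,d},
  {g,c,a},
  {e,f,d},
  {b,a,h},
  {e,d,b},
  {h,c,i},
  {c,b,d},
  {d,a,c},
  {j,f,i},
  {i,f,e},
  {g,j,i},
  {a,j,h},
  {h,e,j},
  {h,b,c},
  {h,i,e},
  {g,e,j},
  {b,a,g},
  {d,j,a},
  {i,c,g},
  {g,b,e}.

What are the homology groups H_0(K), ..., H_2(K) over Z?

Fix the vertex order a < b < c < d < e < f < g < h < i < j and write every simplex with vertices in increasing order. Then dim K = 2 and the simplices of K are:

  0-simplices (10): a, b, c, d, e, f, g, h, i, j
  1-simplices (30): ab, ac, ad, ag, ah, aj, bc, bd, be, bg, bh, cd, cg, ch, ci, de, df, dj, ef, eg, eh, ei, ej, fi, fj, gi, gj, hi, hj, ij
  2-simplices (20): abg, abh, acd, acg, adj, ahj, bcd, bch, bde, beg, cgi, chi, def, dfj, efi, egj, ehi, ehj, fij, gij

Hence C_0 ≅ Z^10, C_1 ≅ Z^30, C_2 ≅ Z^20.

Boundary ∂_1: C_1 → C_0 maps an edge to its endpoints' difference, ∂[p,q] = q − p.
The 10×30 boundary matrix has rank 9 and Smith normal form diag(1,1,1,1,1,1,1,1,1).

Boundary ∂_2: C_2 → C_1 sends each 2-simplex [p,q,r] to [q,r] − [p,r] + [p,q]. For instance
  ∂bde = de − be + bd,
  ∂ehj = hj − ej + eh.
This gives a 30×20 integer matrix of rank 20; reducing to Smith normal form yields diagonal entries (1,1,1,1,1,1,1,1,1,1,1,1,1,1,1,1,1,1,1,2).

From H_k ≅ ker(∂_k) / im(∂_{k+1}) we obtain:

  H_0: rank C_0 − rank ∂_1 = 10 − 9 = 1, and the invariant factors of ∂_1 are all 1, so H_0 = Z.
  H_1: rank ker ∂_1 − rank ∂_2 = (30 − 9) − 20 = 1, and ∂_2 has invariant factor 2 > 1, so H_1 = Z ⊕ Z/2Z.
  H_2: rank ker ∂_2 − rank ∂_3 = (20 − 20) − 0 = 0, and there is no ∂_3, so H_2 = 0.

As a check, the Euler characteristic is 10 − 30 + 20 = 0, which agrees with 1 − 1 + 0 = 0.

H_0 = Z,  H_1 = Z ⊕ Z/2Z,  H_2 = 0.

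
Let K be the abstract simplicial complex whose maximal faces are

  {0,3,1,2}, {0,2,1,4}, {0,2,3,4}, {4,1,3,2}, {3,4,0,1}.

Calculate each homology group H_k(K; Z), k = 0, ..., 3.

H_0 ≅ Z,  H_1 = 0,  H_2 = 0,  H_3 ≅ Z.

Fix the vertex order 0 < 1 < 2 < 3 < 4 and write every simplex with vertices in increasing order. Then dim K = 3 and the simplices of K are:

  0-simplices (5): [0], [1], [2], [3], [4]
  1-simplices (10): [0,1], [0,2], [0,3], [0,4], [1,2], [1,3], [1,4], [2,3], [2,4], [3,4]
  2-simplices (10): [0,1,2], [0,1,3], [0,1,4], [0,2,3], [0,2,4], [0,3,4], [1,2,3], [1,2,4], [1,3,4], [2,3,4]
  3-simplices (5): [0,1,2,3], [0,1,2,4], [0,1,3,4], [0,2,3,4], [1,2,3,4]

so the chain groups are C_0 ≅ Z^5, C_1 ≅ Z^10, C_2 ≅ Z^10, C_3 ≅ Z^5.

∂_1: C_1 → C_0 maps an edge to its endpoints' difference, ∂[p,q] = q − p.
As a 5×10 matrix over Z this has rank 4, with invariant factors (1,1,1,1).

Boundary ∂_2: C_2 → C_1 acts by ∂[p,q,r] = [q,r] − [p,r] + [p,q]. For instance
  ∂[0,2,4] = [2,4] − [0,4] + [0,2],
  ∂[1,2,3] = [2,3] − [1,3] + [1,2].
The resulting 10×10 matrix has rank 6, and its Smith normal form has invariant factors (1,1,1,1,1,1).

∂_3: C_3 → C_2 sends each 3-simplex σ to the alternating sum Σ_i (−1)^i (σ with its i-th vertex removed). For instance
  ∂[0,1,2,3] = [1,2,3] − [0,2,3] + [0,1,3] − [0,1,2],
  ∂[1,2,3,4] = [2,3,4] − [1,3,4] + [1,2,4] − [1,2,3].
As a 10×5 matrix over Z this has rank 4, with invariant factors (1,1,1,1).

Computing H_k = (kernel of ∂_k) / (image of ∂_{k+1}):

  H_0: rank C_0 − rank ∂_1 = 5 − 4 = 1, and the invariant factors of ∂_1 are all 1, so H_0 = Z.
  H_1: rank ker ∂_1 − rank ∂_2 = (10 − 4) − 6 = 0, and the invariant factors of ∂_2 are all 1, so H_1 = 0.
  H_2: rank ker ∂_2 − rank ∂_3 = (10 − 6) − 4 = 0, and the invariant factors of ∂_3 are all 1, so H_2 = 0.
  H_3: rank ker ∂_3 − rank ∂_4 = (5 − 4) − 0 = 1, and there is no ∂_4, so H_3 = Z.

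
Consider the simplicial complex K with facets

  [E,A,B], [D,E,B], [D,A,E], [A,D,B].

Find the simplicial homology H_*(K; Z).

H_0 = Z,  H_1 = 0,  H_2 = Z.

Take the total order A < B < D < E on the vertex set. Then K (dimension 2) consists of the simplices:

  0-simplices (4): A, B, D, E
  1-simplices (6): AB, AD, AE, BD, BE, DE
  2-simplices (4): ABD, ABE, ADE, BDE

so the chain groups are C_0 ≅ Z^4, C_1 ≅ Z^6, C_2 ≅ Z^4.

The boundary map ∂_1: C_1 → C_0 sends each edge [p,q] (with p < q) to q − p.
The resulting 4×6 matrix has rank 3, and its Smith normal form has invariant factors (1,1,1).

Boundary ∂_2: C_2 → C_1 maps a triangle to the signed sum of its edges. For instance
  ∂ABD = BD − AD + AB,
  ∂ADE = DE − AE + AD.
This gives a 6×4 integer matrix of rank 3; reducing to Smith normal form yields diagonal entries (1,1,1).

Now H_k = ker ∂_k / im ∂_{k+1}, so:

  H_0: rank C_0 − rank ∂_1 = 4 − 3 = 1, and the invariant factors of ∂_1 are all 1, so H_0 = Z.
  H_1: rank ker ∂_1 − rank ∂_2 = (6 − 3) − 3 = 0, and the invariant factors of ∂_2 are all 1, so H_1 = 0.
  H_2: rank ker ∂_2 − rank ∂_3 = (4 − 3) − 0 = 1, and there is no ∂_3, so H_2 = Z.

(K is a triangulation of the 2-sphere S^2.)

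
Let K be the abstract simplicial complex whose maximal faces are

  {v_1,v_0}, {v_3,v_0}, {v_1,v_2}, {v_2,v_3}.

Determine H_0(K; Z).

We work with the vertex ordering v_0 < v_1 < v_2 < v_3. The simplices of K, each written with vertices in increasing order, are:

  0-simplices (4): [v_0], [v_1], [v_2], [v_3]
  1-simplices (4): [v_0,v_1], [v_0,v_3], [v_1,v_2], [v_2,v_3]

giving chain groups C_0 ≅ Z^4, C_1 ≅ Z^4.

Boundary ∂_1: C_1 → C_0 is given by ∂[p,q] = [q] − [p].
The resulting 4×4 matrix has rank 3, and its Smith normal form has invariant factors (1,1,1).

Reading off H_k = ker ∂_k / im ∂_{k+1}:

  H_0: rank C_0 − rank ∂_1 = 4 − 3 = 1, and the invariant factors of ∂_1 are all 1, so H_0 = Z.

H_0 ≅ Z.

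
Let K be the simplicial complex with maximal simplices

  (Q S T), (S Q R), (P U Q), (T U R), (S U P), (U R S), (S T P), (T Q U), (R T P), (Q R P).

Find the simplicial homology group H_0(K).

Order the vertices as P < Q < R < S < T < U. Listing each simplex with vertices in this order, K has dimension 2 with simplices:

  0-simplices (6): P, Q, R, S, T, U
  1-simplices (15): PQ, PR, PS, PT, PU, QR, QS, QT, QU, RS, RT, RU, ST, SU, TU
  2-simplices (10): PQR, PQU, PRT, PST, PSU, QRS, QST, QTU, RSU, RTU

Hence C_0 ≅ Z^6, C_1 ≅ Z^15, C_2 ≅ Z^10.

The boundary map ∂_1: C_1 → C_0 maps an edge to its endpoints' difference, ∂[p,q] = q − p. For instance
  ∂QR = R − Q.
The 6×15 boundary matrix has rank 5 and Smith normal form diag(1,1,1,1,1).

Boundary ∂_2: C_2 → C_1 acts by ∂[p,q,r] = [q,r] − [p,r] + [p,q]. For instance
  ∂PRT = RT − PT + PR,
  ∂RSU = SU − RU + RS.
The 15×10 boundary matrix has rank 10 and Smith normal form diag(1,1,1,1,1,1,1,1,1,2).

From H_k ≅ ker(∂_k) / im(∂_{k+1}) we obtain:

  H_0: rank C_0 − rank ∂_1 = 6 − 5 = 1, and the invariant factors of ∂_1 are all 1, so H_0 ≅ Z.

H_0 = Z.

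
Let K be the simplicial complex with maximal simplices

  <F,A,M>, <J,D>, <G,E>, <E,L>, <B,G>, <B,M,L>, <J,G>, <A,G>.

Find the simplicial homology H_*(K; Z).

H_0 ≅ Z,  H_1 ≅ Z^2,  H_2 = 0.

Order the vertices as A < B < D < E < F < G < J < L < M. Listing each simplex with vertices in this order, K has dimension 2 with simplices:

  0-simplices (9): A, B, D, E, F, G, J, L, M
  1-simplices (12): AF, AG, AM, BG, BL, BM, DJ, EG, EL, FM, GJ, LM
  2-simplices (2): AFM, BLM

Hence C_0 ≅ Z^9, C_1 ≅ Z^12, C_2 ≅ Z^2.

∂_1: C_1 → C_0 is given by ∂[p,q] = [q] − [p].
The 9×12 boundary matrix has rank 8 and Smith normal form diag(1,1,1,1,1,1,1,1).

Boundary ∂_2: C_2 → C_1 acts by ∂[p,q,r] = [q,r] − [p,r] + [p,q]. For instance
  ∂BLM = LM − BM + BL,
  ∂AFM = FM − AM + AF.
The resulting 12×2 matrix has rank 2, and its Smith normal form has invariant factors (1,1).

Now H_k = ker ∂_k / im ∂_{k+1}, so:

  H_0: rank C_0 − rank ∂_1 = 9 − 8 = 1, and the invariant factors of ∂_1 are all 1, so H_0 ≅ Z.
  H_1: rank ker ∂_1 − rank ∂_2 = (12 − 8) − 2 = 2, and the invariant factors of ∂_2 are all 1, so H_1 ≅ Z^2.
  H_2: rank ker ∂_2 − rank ∂_3 = (2 − 2) − 0 = 0, and there is no ∂_3, so H_2 ≅ 0.

As a check, the Euler characteristic is 9 − 12 + 2 = -1, which agrees with 1 − 2 + 0 = -1.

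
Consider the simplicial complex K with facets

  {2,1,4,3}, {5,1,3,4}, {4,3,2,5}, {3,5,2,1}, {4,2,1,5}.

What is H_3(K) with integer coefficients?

Order the vertices as 1 < 2 < 3 < 4 < 5. Listing each simplex with vertices in this order, K has dimension 3 with simplices:

  0-simplices (5): [1], [2], [3], [4], [5]
  1-simplices (10): [1,2], [1,3], [1,4], [1,5], [2,3], [2,4], [2,5], [3,4], [3,5], [4,5]
  2-simplices (10): [1,2,3], [1,2,4], [1,2,5], [1,3,4], [1,3,5], [1,4,5], [2,3,4], [2,3,5], [2,4,5], [3,4,5]
  3-simplices (5): [1,2,3,4], [1,2,3,5], [1,2,4,5], [1,3,4,5], [2,3,4,5]

so the chain groups are C_0 ≅ Z^5, C_1 ≅ Z^10, C_2 ≅ Z^10, C_3 ≅ Z^5.

Boundary ∂_1: C_1 → C_0 maps an edge to its endpoints' difference, ∂[p,q] = q − p. For instance
  ∂[3,4] = [4] − [3].
The resulting 5×10 matrix has rank 4, and its Smith normal form has invariant factors (1,1,1,1).

∂_2: C_2 → C_1 maps a triangle to the signed sum of its edges. For instance
  ∂[1,3,5] = [3,5] − [1,5] + [1,3],
  ∂[1,2,5] = [2,5] − [1,5] + [1,2].
This gives a 10×10 integer matrix of rank 6; reducing to Smith normal form yields diagonal entries (1,1,1,1,1,1).

∂_3: C_3 → C_2 sends each 3-simplex σ to the alternating sum Σ_i (−1)^i (σ with its i-th vertex removed). For instance
  ∂[1,3,4,5] = [3,4,5] − [1,4,5] + [1,3,5] − [1,3,4],
  ∂[1,2,3,5] = [2,3,5] − [1,3,5] + [1,2,5] − [1,2,3].
The resulting 10×5 matrix has rank 4, and its Smith normal form has invariant factors (1,1,1,1).

Computing H_k = (kernel of ∂_k) / (image of ∂_{k+1}):

  H_3: rank ker ∂_3 − rank ∂_4 = (5 − 4) − 0 = 1, and there is no ∂_4, so H_3 = Z.

H_3 ≅ Z.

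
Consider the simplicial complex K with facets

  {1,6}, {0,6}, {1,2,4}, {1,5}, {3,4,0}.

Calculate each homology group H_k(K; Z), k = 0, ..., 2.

Order the vertices as 0 < 1 < 2 < 3 < 4 < 5 < 6. Listing each simplex with vertices in this order, K has dimension 2 with simplices:

  0-simplices (7): [0], [1], [2], [3], [4], [5], [6]
  1-simplices (9): [0,3], [0,4], [0,6], [1,2], [1,4], [1,5], [1,6], [2,4], [3,4]
  2-simplices (2): [0,3,4], [1,2,4]

so the chain groups are C_0 ≅ Z^7, C_1 ≅ Z^9, C_2 ≅ Z^2.

Boundary ∂_1: C_1 → C_0 maps an edge to its endpoints' difference, ∂[p,q] = q − p. For instance
  ∂[0,3] = [3] − [0].
This gives a 7×9 integer matrix of rank 6; reducing to Smith normal form yields diagonal entries (1,1,1,1,1,1).

Boundary ∂_2: C_2 → C_1 sends each 2-simplex [p,q,r] to [q,r] − [p,r] + [p,q]. For instance
  ∂[0,3,4] = [3,4] − [0,4] + [0,3],
  ∂[1,2,4] = [2,4] − [1,4] + [1,2].
The resulting 9×2 matrix has rank 2, and its Smith normal form has invariant factors (1,1).

Computing H_k = (kernel of ∂_k) / (image of ∂_{k+1}):

  H_0: rank C_0 − rank ∂_1 = 7 − 6 = 1, and the invariant factors of ∂_1 are all 1, so H_0 ≅ Z.
  H_1: rank ker ∂_1 − rank ∂_2 = (9 − 6) − 2 = 1, and the invariant factors of ∂_2 are all 1, so H_1 ≅ Z.
  H_2: rank ker ∂_2 − rank ∂_3 = (2 − 2) − 0 = 0, and there is no ∂_3, so H_2 ≅ 0.

H_0 ≅ Z,  H_1 ≅ Z,  H_2 = 0.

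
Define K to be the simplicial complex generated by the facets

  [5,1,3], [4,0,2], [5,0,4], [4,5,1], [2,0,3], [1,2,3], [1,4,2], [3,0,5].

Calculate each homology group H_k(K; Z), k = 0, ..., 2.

Order the vertices as 0 < 1 < 2 < 3 < 4 < 5. Listing each simplex with vertices in this order, K has dimension 2 with simplices:

  0-simplices (6): [0], [1], [2], [3], [4], [5]
  1-simplices (12): [0,2], [0,3], [0,4], [0,5], [1,2], [1,3], [1,4], [1,5], [2,3], [2,4], [3,5], [4,5]
  2-simplices (8): [0,2,3], [0,2,4], [0,3,5], [0,4,5], [1,2,3], [1,2,4], [1,3,5], [1,4,5]

so the chain groups are C_0 ≅ Z^6, C_1 ≅ Z^12, C_2 ≅ Z^8.

The boundary map ∂_1: C_1 → C_0 is given by ∂[p,q] = [q] − [p].
As a 6×12 matrix over Z this has rank 5, with invariant factors (1,1,1,1,1).

Boundary ∂_2: C_2 → C_1 acts by ∂[p,q,r] = [q,r] − [p,r] + [p,q]. For instance
  ∂[0,2,3] = [2,3] − [0,3] + [0,2],
  ∂[1,2,3] = [2,3] − [1,3] + [1,2].
The 12×8 boundary matrix has rank 7 and Smith normal form diag(1,1,1,1,1,1,1).

Computing H_k = (kernel of ∂_k) / (image of ∂_{k+1}):

  H_0: rank C_0 − rank ∂_1 = 6 − 5 = 1, and the invariant factors of ∂_1 are all 1, so H_0 = Z.
  H_1: rank ker ∂_1 − rank ∂_2 = (12 − 5) − 7 = 0, and the invariant factors of ∂_2 are all 1, so H_1 = 0.
  H_2: rank ker ∂_2 − rank ∂_3 = (8 − 7) − 0 = 1, and there is no ∂_3, so H_2 = Z.

H_0 ≅ Z,  H_1 = 0,  H_2 ≅ Z.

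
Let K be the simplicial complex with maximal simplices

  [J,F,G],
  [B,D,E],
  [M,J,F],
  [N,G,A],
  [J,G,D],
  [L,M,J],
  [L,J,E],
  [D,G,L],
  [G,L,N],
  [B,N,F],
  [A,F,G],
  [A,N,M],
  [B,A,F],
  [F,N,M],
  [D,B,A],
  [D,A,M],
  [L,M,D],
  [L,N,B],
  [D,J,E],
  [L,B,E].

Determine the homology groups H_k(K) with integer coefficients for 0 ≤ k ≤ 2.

H_0 ≅ Z,  H_1 ≅ Z ⊕ Z/2Z,  H_2 = 0.

Order the vertices as A < B < D < E < F < G < J < L < M < N. Listing each simplex with vertices in this order, K has dimension 2 with simplices:

  0-simplices (10): A, B, D, E, F, G, J, L, M, N
  1-simplices (30): AB, AD, AF, AG, AM, AN, BD, BE, BF, BL, BN, DE, DG, DJ, DL, DM, EJ, EL, FG, FJ, FM, FN, GJ, GL, GN, JL, JM, LM, LN, MN
  2-simplices (20): ABD, ABF, ADM, AFG, AGN, AMN, BDE, BEL, BFN, BLN, DEJ, DGJ, DGL, DLM, EJL, FGJ, FJM, FMN, GLN, JLM

giving chain groups C_0 ≅ Z^10, C_1 ≅ Z^30, C_2 ≅ Z^20.

∂_1: C_1 → C_0 sends each edge [p,q] (with p < q) to q − p. For instance
  ∂FG = G − F.
This gives a 10×30 integer matrix of rank 9; reducing to Smith normal form yields diagonal entries (1,1,1,1,1,1,1,1,1).

The boundary map ∂_2: C_2 → C_1 sends each 2-simplex [p,q,r] to [q,r] − [p,r] + [p,q]. For instance
  ∂BDE = DE − BE + BD,
  ∂FMN = MN − FN + FM.
The 30×20 boundary matrix has rank 20 and Smith normal form diag(1,1,1,1,1,1,1,1,1,1,1,1,1,1,1,1,1,1,1,2).

Now H_k = ker ∂_k / im ∂_{k+1}, so:

  H_0: rank C_0 − rank ∂_1 = 10 − 9 = 1, and the invariant factors of ∂_1 are all 1, so H_0 = Z.
  H_1: rank ker ∂_1 − rank ∂_2 = (30 − 9) − 20 = 1, and ∂_2 has invariant factor 2 > 1, so H_1 = Z ⊕ Z/2Z.
  H_2: rank ker ∂_2 − rank ∂_3 = (20 − 20) − 0 = 0, and there is no ∂_3, so H_2 = 0.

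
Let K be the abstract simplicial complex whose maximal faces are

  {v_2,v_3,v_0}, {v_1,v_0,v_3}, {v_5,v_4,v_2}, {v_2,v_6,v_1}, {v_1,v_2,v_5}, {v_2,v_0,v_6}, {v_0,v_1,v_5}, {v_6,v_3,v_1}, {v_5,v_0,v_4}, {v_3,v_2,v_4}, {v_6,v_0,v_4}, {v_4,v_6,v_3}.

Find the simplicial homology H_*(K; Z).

H_0 = Z,  H_1 = Z/2,  H_2 = 0.

Order the vertices as v_0 < v_1 < v_2 < v_3 < v_4 < v_5 < v_6. Listing each simplex with vertices in this order, K has dimension 2 with simplices:

  0-simplices (7): [v_0], [v_1], [v_2], [v_3], [v_4], [v_5], [v_6]
  1-simplices (18): (18 of them)
  2-simplices (12): (12 of them)

giving chain groups C_0 ≅ Z^7, C_1 ≅ Z^18, C_2 ≅ Z^12.

∂_1: C_1 → C_0 sends each edge [p,q] (with p < q) to q − p. For instance
  ∂[v_2,v_3] = [v_3] − [v_2].
This gives a 7×18 integer matrix of rank 6; reducing to Smith normal form yields diagonal entries (1,1,1,1,1,1).

The boundary map ∂_2: C_2 → C_1 sends each 2-simplex [p,q,r] to [q,r] − [p,r] + [p,q]. For instance
  ∂[v_1,v_3,v_6] = [v_3,v_6] − [v_1,v_6] + [v_1,v_3],
  ∂[v_3,v_4,v_6] = [v_4,v_6] − [v_3,v_6] + [v_3,v_4].
As a 18×12 matrix over Z this has rank 12, with invariant factors (1,1,1,1,1,1,1,1,1,1,1,2).

Now H_k = ker ∂_k / im ∂_{k+1}, so:

  H_0: rank C_0 − rank ∂_1 = 7 − 6 = 1, and the invariant factors of ∂_1 are all 1, so H_0 = Z.
  H_1: rank ker ∂_1 − rank ∂_2 = (18 − 6) − 12 = 0, and ∂_2 has invariant factor 2 > 1, so H_1 = Z/2.
  H_2: rank ker ∂_2 − rank ∂_3 = (12 − 12) − 0 = 0, and there is no ∂_3, so H_2 = 0.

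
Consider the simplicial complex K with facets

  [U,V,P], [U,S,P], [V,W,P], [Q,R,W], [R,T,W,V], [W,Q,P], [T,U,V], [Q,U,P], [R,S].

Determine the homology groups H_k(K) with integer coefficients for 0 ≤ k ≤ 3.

Fix the vertex order P < Q < R < S < T < U < V < W and write every simplex with vertices in increasing order. Then dim K = 3 and the simplices of K are:

  0-simplices (8): P, Q, R, S, T, U, V, W
  1-simplices (18): PQ, PS, PU, PV, PW, QR, QU, QW, RS, RT, RV, RW, SU, TU, TV, TW, UV, VW
  2-simplices (11): PQU, PQW, PSU, PUV, PVW, QRW, RTV, RTW, RVW, TUV, TVW
  3-simplices (1): RTVW

Hence C_0 ≅ Z^8, C_1 ≅ Z^18, C_2 ≅ Z^11, C_3 ≅ Z^1.

The boundary map ∂_1: C_1 → C_0 sends each edge [p,q] (with p < q) to q − p.
The 8×18 boundary matrix has rank 7 and Smith normal form diag(1,1,1,1,1,1,1).

∂_2: C_2 → C_1 sends each 2-simplex [p,q,r] to [q,r] − [p,r] + [p,q]. For instance
  ∂RVW = VW − RW + RV,
  ∂TUV = UV − TV + TU.
The resulting 18×11 matrix has rank 10, and its Smith normal form has invariant factors (1,1,1,1,1,1,1,1,1,1).

The boundary map ∂_3: C_3 → C_2 sends each 3-simplex σ to the alternating sum Σ_i (−1)^i (σ with its i-th vertex removed). For instance
  ∂RTVW = TVW − RVW + RTW − RTV.
As a 11×1 matrix over Z this has rank 1, with invariant factors (1).

Computing H_k = (kernel of ∂_k) / (image of ∂_{k+1}):

  H_0: rank C_0 − rank ∂_1 = 8 − 7 = 1, and the invariant factors of ∂_1 are all 1, so H_0 ≅ Z.
  H_1: rank ker ∂_1 − rank ∂_2 = (18 − 7) − 10 = 1, and the invariant factors of ∂_2 are all 1, so H_1 ≅ Z.
  H_2: rank ker ∂_2 − rank ∂_3 = (11 − 10) − 1 = 0, and the invariant factors of ∂_3 are all 1, so H_2 ≅ 0.
  H_3: rank ker ∂_3 − rank ∂_4 = (1 − 1) − 0 = 0, and there is no ∂_4, so H_3 ≅ 0.

H_0 ≅ Z,  H_1 ≅ Z,  H_2 = 0,  H_3 = 0.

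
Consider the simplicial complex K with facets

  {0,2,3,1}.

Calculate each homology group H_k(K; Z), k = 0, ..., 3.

We work with the vertex ordering 0 < 1 < 2 < 3. The simplices of K, each written with vertices in increasing order, are:

  0-simplices (4): [0], [1], [2], [3]
  1-simplices (6): [0,1], [0,2], [0,3], [1,2], [1,3], [2,3]
  2-simplices (4): [0,1,2], [0,1,3], [0,2,3], [1,2,3]
  3-simplices (1): [0,1,2,3]

so the chain groups are C_0 ≅ Z^4, C_1 ≅ Z^6, C_2 ≅ Z^4, C_3 ≅ Z^1.

∂_1: C_1 → C_0 is given by ∂[p,q] = [q] − [p]. For instance
  ∂[1,3] = [3] − [1].
The 4×6 boundary matrix has rank 3 and Smith normal form diag(1,1,1).

∂_2: C_2 → C_1 maps a triangle to the signed sum of its edges. For instance
  ∂[1,2,3] = [2,3] − [1,3] + [1,2],
  ∂[0,1,2] = [1,2] − [0,2] + [0,1].
This gives a 6×4 integer matrix of rank 3; reducing to Smith normal form yields diagonal entries (1,1,1).

∂_3: C_3 → C_2 sends each 3-simplex σ to the alternating sum Σ_i (−1)^i (σ with its i-th vertex removed). For instance
  ∂[0,1,2,3] = [1,2,3] − [0,2,3] + [0,1,3] − [0,1,2].
This gives a 4×1 integer matrix of rank 1; reducing to Smith normal form yields diagonal entries (1).

From H_k ≅ ker(∂_k) / im(∂_{k+1}) we obtain:

  H_0: rank C_0 − rank ∂_1 = 4 − 3 = 1, and the invariant factors of ∂_1 are all 1, so H_0 ≅ Z.
  H_1: rank ker ∂_1 − rank ∂_2 = (6 − 3) − 3 = 0, and the invariant factors of ∂_2 are all 1, so H_1 ≅ 0.
  H_2: rank ker ∂_2 − rank ∂_3 = (4 − 3) − 1 = 0, and the invariant factors of ∂_3 are all 1, so H_2 ≅ 0.
  H_3: rank ker ∂_3 − rank ∂_4 = (1 − 1) − 0 = 0, and there is no ∂_4, so H_3 ≅ 0.

As a check, the Euler characteristic is 4 − 6 + 4 − 1 = 1, which agrees with 1 − 0 + 0 − 0 = 1.
(K is a triangulation of the 3-simplex.)

H_0 ≅ Z,  H_1 = 0,  H_2 = 0,  H_3 = 0.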